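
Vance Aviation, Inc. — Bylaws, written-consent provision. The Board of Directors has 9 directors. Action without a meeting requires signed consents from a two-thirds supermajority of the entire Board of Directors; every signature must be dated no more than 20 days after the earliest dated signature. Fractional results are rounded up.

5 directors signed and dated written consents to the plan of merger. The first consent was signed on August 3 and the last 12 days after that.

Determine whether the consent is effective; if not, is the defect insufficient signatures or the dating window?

Not effective — insufficient signatures.

Signatures required: a two-thirds supermajority of 9 — 2/3 of 9 = 6, so 6 needed; 5 signed. Insufficient.
Dating window: the latest signature is 12 days after the earliest; the limit is 20 days. Within the window.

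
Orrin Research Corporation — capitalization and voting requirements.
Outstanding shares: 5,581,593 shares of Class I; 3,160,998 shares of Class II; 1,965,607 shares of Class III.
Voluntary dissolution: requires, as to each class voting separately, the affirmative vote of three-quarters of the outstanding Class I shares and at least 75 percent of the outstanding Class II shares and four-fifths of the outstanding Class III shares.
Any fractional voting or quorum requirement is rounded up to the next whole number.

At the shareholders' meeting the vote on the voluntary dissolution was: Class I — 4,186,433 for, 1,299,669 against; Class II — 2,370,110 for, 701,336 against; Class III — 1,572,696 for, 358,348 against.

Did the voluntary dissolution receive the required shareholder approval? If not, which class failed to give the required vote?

Not approved — the Class II shares did not give the required vote.

Class I: 3/4 of 5581593 = 4186194.75, rounded up to 4186195; 4,186,195 required, 4,186,433 in favor — approved.
Class II: 3/4 of 3160998 = 2370748.50, rounded up to 2370749; 2,370,749 required, 2,370,110 in favor — not approved.
Class III: 4/5 of 1965607 = 1572485.60, rounded up to 1572486; 1,572,486 required, 1,572,696 in favor — approved.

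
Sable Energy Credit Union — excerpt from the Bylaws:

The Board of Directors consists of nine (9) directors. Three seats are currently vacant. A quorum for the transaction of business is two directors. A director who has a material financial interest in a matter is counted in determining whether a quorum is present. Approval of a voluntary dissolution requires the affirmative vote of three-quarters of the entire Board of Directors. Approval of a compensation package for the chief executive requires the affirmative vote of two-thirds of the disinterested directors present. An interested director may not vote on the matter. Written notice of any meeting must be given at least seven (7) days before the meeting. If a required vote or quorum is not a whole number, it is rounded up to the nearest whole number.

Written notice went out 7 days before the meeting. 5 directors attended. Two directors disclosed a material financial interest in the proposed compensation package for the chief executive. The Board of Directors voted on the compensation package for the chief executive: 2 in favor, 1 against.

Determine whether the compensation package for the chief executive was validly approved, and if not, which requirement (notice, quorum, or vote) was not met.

Notice: 7 days given; 7 required (7 ≥ 7). Satisfied.
Quorum: 5 present (interested directors count toward quorum); quorum is 2. Satisfied.
Vote: the compensation package for the chief executive requires two-thirds of the disinterested directors present (5 − 2 = 3). 2/3 of 3 = 2, so 2 affirmative votes are needed; 2 voted in favor. Satisfied.

Valid — all requirements satisfied.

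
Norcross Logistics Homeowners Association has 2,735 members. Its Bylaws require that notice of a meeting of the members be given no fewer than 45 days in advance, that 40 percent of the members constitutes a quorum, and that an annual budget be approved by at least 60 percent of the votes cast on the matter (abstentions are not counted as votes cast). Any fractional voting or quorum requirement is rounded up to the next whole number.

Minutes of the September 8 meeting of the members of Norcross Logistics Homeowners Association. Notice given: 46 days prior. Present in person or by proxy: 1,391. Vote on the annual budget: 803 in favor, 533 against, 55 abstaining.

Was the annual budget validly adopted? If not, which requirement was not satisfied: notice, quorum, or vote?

Notice: 46 days given; 45 required. Satisfied.
Quorum: 40% of 2,735 = 1,094; 1,391 present. Satisfied.
Vote: requires three-fifths of the votes cast (1,391 − 55 abstaining = 1,336); 3/5 of 1336 = 801.60, rounded up to 802, so 802 needed; 803 in favor. Satisfied.

Valid — all requirements satisfied.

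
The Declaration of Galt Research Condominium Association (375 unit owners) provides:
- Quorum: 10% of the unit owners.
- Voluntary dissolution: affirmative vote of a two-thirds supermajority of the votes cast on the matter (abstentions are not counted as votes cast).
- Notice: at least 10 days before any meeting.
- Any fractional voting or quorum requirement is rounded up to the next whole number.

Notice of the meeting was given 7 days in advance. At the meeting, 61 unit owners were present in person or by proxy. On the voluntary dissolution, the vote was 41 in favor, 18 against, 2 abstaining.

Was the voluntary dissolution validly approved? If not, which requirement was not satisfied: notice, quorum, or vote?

Notice: 7 days given; 10 required. Not satisfied.
Quorum: 10% of 375 = 37.50, rounded up to 38; 61 present. Satisfied.
Vote: requires two-thirds of the votes cast (61 − 2 abstaining = 59); 2/3 of 59 = 39.33, rounded up to 40, so 40 needed; 41 in favor. Satisfied.

Invalid — notice requirement not satisfied.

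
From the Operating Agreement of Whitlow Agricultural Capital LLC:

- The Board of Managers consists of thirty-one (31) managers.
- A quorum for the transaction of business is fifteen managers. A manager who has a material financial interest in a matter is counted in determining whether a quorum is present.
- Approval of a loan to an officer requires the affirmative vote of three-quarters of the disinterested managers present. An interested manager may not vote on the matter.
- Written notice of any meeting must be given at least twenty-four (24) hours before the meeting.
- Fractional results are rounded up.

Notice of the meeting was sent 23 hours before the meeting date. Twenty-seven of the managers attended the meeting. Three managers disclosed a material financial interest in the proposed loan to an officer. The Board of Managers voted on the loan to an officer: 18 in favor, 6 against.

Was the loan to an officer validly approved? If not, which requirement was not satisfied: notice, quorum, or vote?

Invalid — notice requirement not satisfied.

Notice: 23 hours given; 24 required (23 < 24). Not satisfied.
Quorum: 27 present (interested managers count toward quorum); quorum is 15. Satisfied.
Vote: the loan to an officer requires three-fourths of the disinterested managers present (27 − 3 = 24). 3/4 of 24 = 18, so 18 affirmative votes are needed; 18 voted in favor. Satisfied.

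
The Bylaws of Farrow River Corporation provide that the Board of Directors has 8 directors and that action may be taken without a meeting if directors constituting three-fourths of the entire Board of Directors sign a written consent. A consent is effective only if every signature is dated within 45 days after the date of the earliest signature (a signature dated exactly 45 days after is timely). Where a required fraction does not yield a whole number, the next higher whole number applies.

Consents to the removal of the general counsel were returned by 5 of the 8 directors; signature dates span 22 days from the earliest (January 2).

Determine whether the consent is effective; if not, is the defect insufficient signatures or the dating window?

Not effective — insufficient signatures.

Signatures required: three-fourths of 8 — 3/4 of 8 = 6, so 6 needed; 5 signed. Insufficient.
Dating window: the latest signature is 22 days after the earliest; the limit is 45 days. Within the window.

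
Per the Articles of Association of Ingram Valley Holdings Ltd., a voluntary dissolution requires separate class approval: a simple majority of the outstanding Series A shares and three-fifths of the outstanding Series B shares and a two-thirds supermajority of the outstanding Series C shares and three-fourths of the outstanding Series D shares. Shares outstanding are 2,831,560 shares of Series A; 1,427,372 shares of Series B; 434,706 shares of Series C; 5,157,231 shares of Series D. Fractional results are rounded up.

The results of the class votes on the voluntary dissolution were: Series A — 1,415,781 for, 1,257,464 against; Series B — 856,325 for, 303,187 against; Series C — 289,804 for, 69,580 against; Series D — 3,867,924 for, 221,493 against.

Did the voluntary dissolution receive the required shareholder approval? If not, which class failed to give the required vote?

Series A: a majority of 2831560 is 1415781; 1,415,781 required, 1,415,781 in favor — approved.
Series B: 3/5 of 1427372 = 856423.20, rounded up to 856424; 856,424 required, 856,325 in favor — not approved.
Series C: 2/3 of 434706 = 289804; 289,804 required, 289,804 in favor — approved.
Series D: 3/4 of 5157231 = 3867923.25, rounded up to 3867924; 3,867,924 required, 3,867,924 in favor — approved.

Not approved — the Series B shares did not give the required vote.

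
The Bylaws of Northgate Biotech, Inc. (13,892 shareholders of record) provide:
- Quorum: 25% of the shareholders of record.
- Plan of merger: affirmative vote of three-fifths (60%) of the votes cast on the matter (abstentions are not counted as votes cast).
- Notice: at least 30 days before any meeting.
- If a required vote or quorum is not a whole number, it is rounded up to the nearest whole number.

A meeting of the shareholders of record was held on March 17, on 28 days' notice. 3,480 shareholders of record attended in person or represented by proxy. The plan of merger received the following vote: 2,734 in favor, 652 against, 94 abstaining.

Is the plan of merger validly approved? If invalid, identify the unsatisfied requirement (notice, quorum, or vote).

Invalid — notice requirement not satisfied.

Notice: 28 days given; 30 required. Not satisfied.
Quorum: 25% of 13,892 = 3,473; 3,480 present. Satisfied.
Vote: requires three-fifths of the votes cast (3,480 − 94 abstaining = 3,386); 3/5 of 3386 = 2031.60, rounded up to 2032, so 2,032 needed; 2,734 in favor. Satisfied.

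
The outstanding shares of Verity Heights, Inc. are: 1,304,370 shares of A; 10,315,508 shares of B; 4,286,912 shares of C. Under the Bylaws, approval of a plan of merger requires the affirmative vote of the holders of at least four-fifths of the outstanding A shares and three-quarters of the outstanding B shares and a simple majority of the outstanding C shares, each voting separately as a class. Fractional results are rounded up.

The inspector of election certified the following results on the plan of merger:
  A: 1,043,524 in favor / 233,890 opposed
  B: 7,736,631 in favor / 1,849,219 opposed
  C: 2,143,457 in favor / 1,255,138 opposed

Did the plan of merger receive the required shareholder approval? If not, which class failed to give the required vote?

A: 4/5 of 1304370 = 1043496; 1,043,496 required, 1,043,524 in favor — approved.
B: 3/4 of 10315508 = 7736631; 7,736,631 required, 7,736,631 in favor — approved.
C: a majority of 4286912 is 2143457; 2,143,457 required, 2,143,457 in favor — approved.

Approved — every class gave the required vote.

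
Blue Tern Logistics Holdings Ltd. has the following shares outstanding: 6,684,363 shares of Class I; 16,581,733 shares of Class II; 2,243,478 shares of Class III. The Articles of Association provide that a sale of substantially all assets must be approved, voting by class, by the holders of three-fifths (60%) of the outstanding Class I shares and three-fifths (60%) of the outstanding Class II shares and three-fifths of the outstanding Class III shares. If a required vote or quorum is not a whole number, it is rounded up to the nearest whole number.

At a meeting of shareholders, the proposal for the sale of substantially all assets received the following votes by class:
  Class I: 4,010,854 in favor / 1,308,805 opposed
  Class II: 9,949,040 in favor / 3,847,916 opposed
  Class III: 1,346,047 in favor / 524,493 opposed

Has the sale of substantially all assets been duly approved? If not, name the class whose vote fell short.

Class I: 3/5 of 6684363 = 4010617.80, rounded up to 4010618; 4,010,618 required, 4,010,854 in favor — approved.
Class II: 3/5 of 16581733 = 9949039.80, rounded up to 9949040; 9,949,040 required, 9,949,040 in favor — approved.
Class III: 3/5 of 2243478 = 1346086.80, rounded up to 1346087; 1,346,087 required, 1,346,047 in favor — not approved.

Not approved — the Class III shares did not give the required vote.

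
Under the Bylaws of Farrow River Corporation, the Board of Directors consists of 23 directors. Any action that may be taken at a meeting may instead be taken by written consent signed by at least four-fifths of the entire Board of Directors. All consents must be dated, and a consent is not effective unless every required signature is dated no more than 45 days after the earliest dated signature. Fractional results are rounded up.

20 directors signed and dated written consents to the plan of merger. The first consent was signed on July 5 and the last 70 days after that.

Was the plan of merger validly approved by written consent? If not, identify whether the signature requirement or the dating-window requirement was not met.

Signatures required: at least four-fifths of 23 — 4/5 of 23 = 18.40, rounded up to 19, so 19 needed; 20 signed. Sufficient.
Dating window: the latest signature is 70 days after the earliest; the limit is 45 days. Outside the window.

Not effective — dating-window requirement not satisfied.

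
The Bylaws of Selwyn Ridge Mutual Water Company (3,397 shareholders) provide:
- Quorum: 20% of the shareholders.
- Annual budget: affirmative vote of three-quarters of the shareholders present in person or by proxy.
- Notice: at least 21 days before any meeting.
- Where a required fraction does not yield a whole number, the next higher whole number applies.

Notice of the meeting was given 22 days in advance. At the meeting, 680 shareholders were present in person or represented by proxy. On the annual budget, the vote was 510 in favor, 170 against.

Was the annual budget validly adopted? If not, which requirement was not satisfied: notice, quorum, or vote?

Valid — all requirements satisfied.

Notice: 22 days given; 21 required. Satisfied.
Quorum: 20% of 3,397 = 679.40, rounded up to 680; 680 present. Satisfied.
Vote: requires three-fourths of those present (680); 3/4 of 680 = 510, so 510 needed; 510 in favor. Satisfied.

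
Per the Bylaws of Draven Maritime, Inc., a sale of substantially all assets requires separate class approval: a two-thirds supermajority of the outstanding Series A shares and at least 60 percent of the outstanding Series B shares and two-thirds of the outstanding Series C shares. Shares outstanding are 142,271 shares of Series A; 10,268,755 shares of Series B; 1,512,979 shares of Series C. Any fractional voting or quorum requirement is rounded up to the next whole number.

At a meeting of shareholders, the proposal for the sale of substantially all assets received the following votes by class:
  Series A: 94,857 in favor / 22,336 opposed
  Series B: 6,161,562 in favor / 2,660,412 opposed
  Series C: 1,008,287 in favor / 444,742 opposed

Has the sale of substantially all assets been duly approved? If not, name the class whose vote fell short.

Series A: 2/3 of 142271 = 94847.33, rounded up to 94848; 94,848 required, 94,857 in favor — approved.
Series B: 3/5 of 10268755 = 6161253; 6,161,253 required, 6,161,562 in favor — approved.
Series C: 2/3 of 1512979 = 1008652.67, rounded up to 1008653; 1,008,653 required, 1,008,287 in favor — not approved.

Not approved — the Series C shares did not give the required vote.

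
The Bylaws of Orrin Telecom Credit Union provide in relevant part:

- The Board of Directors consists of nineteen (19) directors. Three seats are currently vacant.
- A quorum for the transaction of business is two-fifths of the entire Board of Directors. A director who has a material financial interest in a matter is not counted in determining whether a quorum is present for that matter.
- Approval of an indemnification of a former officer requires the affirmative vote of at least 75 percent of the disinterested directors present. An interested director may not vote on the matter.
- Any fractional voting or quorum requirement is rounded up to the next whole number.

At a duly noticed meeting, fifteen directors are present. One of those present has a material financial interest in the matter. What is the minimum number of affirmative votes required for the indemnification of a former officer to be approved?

11

The indemnification of a former officer requires three-fourths of the disinterested directors present (15 − 1 = 14).
3/4 of 14 = 10.50, rounded up to 11.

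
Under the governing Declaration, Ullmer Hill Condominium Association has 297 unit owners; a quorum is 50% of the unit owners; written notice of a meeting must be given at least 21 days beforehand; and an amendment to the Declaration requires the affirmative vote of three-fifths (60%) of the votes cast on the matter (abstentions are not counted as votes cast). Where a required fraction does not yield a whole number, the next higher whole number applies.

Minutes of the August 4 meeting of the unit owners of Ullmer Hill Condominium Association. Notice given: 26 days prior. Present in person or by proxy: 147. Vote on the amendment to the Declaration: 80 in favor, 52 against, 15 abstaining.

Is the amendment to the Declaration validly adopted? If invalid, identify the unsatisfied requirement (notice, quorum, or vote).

Notice: 26 days given; 21 required. Satisfied.
Quorum: 50% of 297 = 148.50, rounded up to 149; 147 present. Not satisfied.
Vote: requires three-fifths of the votes cast (147 − 15 abstaining = 132); 3/5 of 132 = 79.20, rounded up to 80, so 80 needed; 80 in favor. Satisfied.

Invalid — quorum requirement not satisfied.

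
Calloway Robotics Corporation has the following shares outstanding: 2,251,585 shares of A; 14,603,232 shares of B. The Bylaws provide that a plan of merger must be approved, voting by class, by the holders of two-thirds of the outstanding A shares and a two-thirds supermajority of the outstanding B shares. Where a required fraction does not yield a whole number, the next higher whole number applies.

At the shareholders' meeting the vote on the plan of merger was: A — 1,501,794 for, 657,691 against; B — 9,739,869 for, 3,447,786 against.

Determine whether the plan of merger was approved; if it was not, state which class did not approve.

Approved — every class gave the required vote.

A: 2/3 of 2251585 = 1501056.67, rounded up to 1501057; 1,501,057 required, 1,501,794 in favor — approved.
B: 2/3 of 14603232 = 9735488; 9,735,488 required, 9,739,869 in favor — approved.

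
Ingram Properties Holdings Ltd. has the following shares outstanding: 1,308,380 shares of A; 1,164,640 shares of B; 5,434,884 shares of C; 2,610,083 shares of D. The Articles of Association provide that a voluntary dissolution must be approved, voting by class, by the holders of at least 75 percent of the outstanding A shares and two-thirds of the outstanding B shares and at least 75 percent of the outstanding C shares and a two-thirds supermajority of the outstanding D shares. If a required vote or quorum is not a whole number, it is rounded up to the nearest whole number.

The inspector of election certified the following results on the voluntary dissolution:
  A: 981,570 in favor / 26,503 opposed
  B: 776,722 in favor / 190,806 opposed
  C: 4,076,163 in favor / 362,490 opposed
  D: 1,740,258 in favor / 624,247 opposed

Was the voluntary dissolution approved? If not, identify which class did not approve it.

A: 3/4 of 1308380 = 981285; 981,285 required, 981,570 in favor — approved.
B: 2/3 of 1164640 = 776426.67, rounded up to 776427; 776,427 required, 776,722 in favor — approved.
C: 3/4 of 5434884 = 4076163; 4,076,163 required, 4,076,163 in favor — approved.
D: 2/3 of 2610083 = 1740055.33, rounded up to 1740056; 1,740,056 required, 1,740,258 in favor — approved.

Approved — every class gave the required vote.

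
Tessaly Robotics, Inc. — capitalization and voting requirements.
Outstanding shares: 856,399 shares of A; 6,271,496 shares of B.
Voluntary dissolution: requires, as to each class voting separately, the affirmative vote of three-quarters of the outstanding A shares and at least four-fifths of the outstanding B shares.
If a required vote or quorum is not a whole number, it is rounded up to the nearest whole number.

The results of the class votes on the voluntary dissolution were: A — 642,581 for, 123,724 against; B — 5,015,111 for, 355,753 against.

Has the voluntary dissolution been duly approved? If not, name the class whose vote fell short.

Not approved — the B shares did not give the required vote.

A: 3/4 of 856399 = 642299.25, rounded up to 642300; 642,300 required, 642,581 in favor — approved.
B: 4/5 of 6271496 = 5017196.80, rounded up to 5017197; 5,017,197 required, 5,015,111 in favor — not approved.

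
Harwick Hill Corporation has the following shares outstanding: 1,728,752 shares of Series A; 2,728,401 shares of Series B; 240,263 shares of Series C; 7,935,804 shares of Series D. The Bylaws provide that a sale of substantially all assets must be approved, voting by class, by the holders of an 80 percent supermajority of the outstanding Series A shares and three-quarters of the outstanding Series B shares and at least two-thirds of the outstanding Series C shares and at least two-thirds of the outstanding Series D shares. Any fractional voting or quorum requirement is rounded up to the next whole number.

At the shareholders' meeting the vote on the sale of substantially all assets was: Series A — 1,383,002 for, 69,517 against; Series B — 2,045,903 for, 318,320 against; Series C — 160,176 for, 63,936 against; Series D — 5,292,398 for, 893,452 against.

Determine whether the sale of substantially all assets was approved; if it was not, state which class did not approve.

Not approved — the Series B shares did not give the required vote.

Series A: 4/5 of 1728752 = 1383001.60, rounded up to 1383002; 1,383,002 required, 1,383,002 in favor — approved.
Series B: 3/4 of 2728401 = 2046300.75, rounded up to 2046301; 2,046,301 required, 2,045,903 in favor — not approved.
Series C: 2/3 of 240263 = 160175.33, rounded up to 160176; 160,176 required, 160,176 in favor — approved.
Series D: 2/3 of 7935804 = 5290536; 5,290,536 required, 5,292,398 in favor — approved.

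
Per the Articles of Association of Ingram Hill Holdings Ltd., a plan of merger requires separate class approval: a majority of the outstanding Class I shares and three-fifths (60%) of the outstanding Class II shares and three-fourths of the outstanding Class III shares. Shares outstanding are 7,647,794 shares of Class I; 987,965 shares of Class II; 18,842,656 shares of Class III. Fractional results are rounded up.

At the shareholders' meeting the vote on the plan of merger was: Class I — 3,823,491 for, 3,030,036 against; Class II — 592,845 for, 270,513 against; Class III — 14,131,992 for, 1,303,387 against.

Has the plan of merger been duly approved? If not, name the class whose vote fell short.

Not approved — the Class I shares did not give the required vote.

Class I: a majority of 7647794 is 3823898; 3,823,898 required, 3,823,491 in favor — not approved.
Class II: 3/5 of 987965 = 592779; 592,779 required, 592,845 in favor — approved.
Class III: 3/4 of 18842656 = 14131992; 14,131,992 required, 14,131,992 in favor — approved.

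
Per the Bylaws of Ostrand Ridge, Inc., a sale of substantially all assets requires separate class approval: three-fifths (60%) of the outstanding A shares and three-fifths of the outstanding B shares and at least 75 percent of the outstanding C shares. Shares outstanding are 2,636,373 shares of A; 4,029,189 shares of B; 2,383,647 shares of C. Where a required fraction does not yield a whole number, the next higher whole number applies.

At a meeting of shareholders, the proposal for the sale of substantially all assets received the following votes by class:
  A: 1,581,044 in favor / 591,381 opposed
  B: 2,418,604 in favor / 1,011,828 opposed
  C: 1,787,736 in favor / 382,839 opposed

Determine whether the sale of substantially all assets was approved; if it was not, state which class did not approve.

Not approved — the A shares did not give the required vote.

A: 3/5 of 2636373 = 1581823.80, rounded up to 1581824; 1,581,824 required, 1,581,044 in favor — not approved.
B: 3/5 of 4029189 = 2417513.40, rounded up to 2417514; 2,417,514 required, 2,418,604 in favor — approved.
C: 3/4 of 2383647 = 1787735.25, rounded up to 1787736; 1,787,736 required, 1,787,736 in favor — approved.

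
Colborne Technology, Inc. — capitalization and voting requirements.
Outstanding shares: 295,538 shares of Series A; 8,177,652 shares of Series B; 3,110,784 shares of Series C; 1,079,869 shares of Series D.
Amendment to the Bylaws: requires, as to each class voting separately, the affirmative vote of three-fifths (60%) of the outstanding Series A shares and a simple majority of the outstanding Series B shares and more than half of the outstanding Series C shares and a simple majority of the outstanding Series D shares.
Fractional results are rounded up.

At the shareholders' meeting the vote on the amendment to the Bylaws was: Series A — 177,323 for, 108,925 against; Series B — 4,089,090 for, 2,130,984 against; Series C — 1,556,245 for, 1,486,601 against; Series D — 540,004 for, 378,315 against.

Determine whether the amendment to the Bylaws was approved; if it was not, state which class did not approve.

Series A: 3/5 of 295538 = 177322.80, rounded up to 177323; 177,323 required, 177,323 in favor — approved.
Series B: a majority of 8177652 is 4088827; 4,088,827 required, 4,089,090 in favor — approved.
Series C: a majority of 3110784 is 1555393; 1,555,393 required, 1,556,245 in favor — approved.
Series D: a majority of 1079869 is 539935; 539,935 required, 540,004 in favor — approved.

Approved — every class gave the required vote.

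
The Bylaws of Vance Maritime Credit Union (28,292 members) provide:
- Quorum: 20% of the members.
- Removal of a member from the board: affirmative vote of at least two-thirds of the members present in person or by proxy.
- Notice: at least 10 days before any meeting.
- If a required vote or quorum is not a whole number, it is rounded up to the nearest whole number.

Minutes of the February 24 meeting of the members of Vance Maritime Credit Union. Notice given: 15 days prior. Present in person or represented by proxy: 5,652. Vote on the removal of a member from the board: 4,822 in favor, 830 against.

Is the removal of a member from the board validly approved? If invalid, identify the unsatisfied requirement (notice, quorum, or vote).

Invalid — quorum requirement not satisfied.

Notice: 15 days given; 10 required. Satisfied.
Quorum: 20% of 28,292 = 5,658.40, rounded up to 5,659; 5,652 present. Not satisfied.
Vote: requires two-thirds of those present (5,652); 2/3 of 5652 = 3768, so 3,768 needed; 4,822 in favor. Satisfied.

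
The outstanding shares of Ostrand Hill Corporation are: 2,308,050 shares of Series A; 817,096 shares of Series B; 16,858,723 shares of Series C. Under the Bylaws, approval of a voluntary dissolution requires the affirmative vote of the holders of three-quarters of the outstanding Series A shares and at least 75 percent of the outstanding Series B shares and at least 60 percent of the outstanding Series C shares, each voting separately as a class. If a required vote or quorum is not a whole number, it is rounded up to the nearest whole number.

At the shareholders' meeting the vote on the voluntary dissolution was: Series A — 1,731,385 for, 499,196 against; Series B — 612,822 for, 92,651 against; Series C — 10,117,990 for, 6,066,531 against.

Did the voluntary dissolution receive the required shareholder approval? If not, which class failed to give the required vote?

Series A: 3/4 of 2308050 = 1731037.50, rounded up to 1731038; 1,731,038 required, 1,731,385 in favor — approved.
Series B: 3/4 of 817096 = 612822; 612,822 required, 612,822 in favor — approved.
Series C: 3/5 of 16858723 = 10115233.80, rounded up to 10115234; 10,115,234 required, 10,117,990 in favor — approved.

Approved — every class gave the required vote.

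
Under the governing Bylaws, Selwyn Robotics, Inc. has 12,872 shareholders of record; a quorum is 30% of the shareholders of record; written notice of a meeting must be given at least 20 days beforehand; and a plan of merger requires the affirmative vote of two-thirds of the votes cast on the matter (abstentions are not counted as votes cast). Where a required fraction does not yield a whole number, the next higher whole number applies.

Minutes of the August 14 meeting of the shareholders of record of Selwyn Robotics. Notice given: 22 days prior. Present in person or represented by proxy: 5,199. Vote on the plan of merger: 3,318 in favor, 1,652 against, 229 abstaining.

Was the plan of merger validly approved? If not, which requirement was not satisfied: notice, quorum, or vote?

Valid — all requirements satisfied.

Notice: 22 days given; 20 required. Satisfied.
Quorum: 30% of 12,872 = 3,861.60, rounded up to 3,862; 5,199 present. Satisfied.
Vote: requires two-thirds of the votes cast (5,199 − 229 abstaining = 4,970); 2/3 of 4970 = 3313.33, rounded up to 3314, so 3,314 needed; 3,318 in favor. Satisfied.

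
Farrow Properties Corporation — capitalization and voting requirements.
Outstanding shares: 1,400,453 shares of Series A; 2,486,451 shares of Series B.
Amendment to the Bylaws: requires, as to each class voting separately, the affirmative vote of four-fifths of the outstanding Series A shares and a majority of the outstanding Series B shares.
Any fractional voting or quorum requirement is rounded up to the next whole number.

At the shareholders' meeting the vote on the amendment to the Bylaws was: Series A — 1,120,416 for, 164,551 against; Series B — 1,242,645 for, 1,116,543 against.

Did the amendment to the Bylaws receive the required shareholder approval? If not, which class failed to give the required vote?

Series A: 4/5 of 1400453 = 1120362.40, rounded up to 1120363; 1,120,363 required, 1,120,416 in favor — approved.
Series B: a majority of 2486451 is 1243226; 1,243,226 required, 1,242,645 in favor — not approved.

Not approved — the Series B shares did not give the required vote.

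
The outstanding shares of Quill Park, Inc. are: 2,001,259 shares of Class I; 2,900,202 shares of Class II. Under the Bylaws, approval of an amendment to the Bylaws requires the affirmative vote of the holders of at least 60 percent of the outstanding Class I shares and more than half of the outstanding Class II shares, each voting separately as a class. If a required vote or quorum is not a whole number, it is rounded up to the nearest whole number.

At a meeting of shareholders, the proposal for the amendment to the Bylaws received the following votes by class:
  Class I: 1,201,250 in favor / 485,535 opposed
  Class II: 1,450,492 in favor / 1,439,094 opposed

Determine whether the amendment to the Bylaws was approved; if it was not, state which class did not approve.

Class I: 3/5 of 2001259 = 1200755.40, rounded up to 1200756; 1,200,756 required, 1,201,250 in favor — approved.
Class II: a majority of 2900202 is 1450102; 1,450,102 required, 1,450,492 in favor — approved.

Approved — every class gave the required vote.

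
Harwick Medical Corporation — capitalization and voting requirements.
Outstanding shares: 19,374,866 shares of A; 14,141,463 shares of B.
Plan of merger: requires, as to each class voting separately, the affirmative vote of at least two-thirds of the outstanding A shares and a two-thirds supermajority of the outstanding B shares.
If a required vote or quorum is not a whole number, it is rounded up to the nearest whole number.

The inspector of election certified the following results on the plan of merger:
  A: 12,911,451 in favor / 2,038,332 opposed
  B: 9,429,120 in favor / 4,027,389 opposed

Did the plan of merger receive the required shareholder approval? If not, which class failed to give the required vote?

Not approved — the A shares did not give the required vote.

A: 2/3 of 19374866 = 12916577.33, rounded up to 12916578; 12,916,578 required, 12,911,451 in favor — not approved.
B: 2/3 of 14141463 = 9427642; 9,427,642 required, 9,429,120 in favor — approved.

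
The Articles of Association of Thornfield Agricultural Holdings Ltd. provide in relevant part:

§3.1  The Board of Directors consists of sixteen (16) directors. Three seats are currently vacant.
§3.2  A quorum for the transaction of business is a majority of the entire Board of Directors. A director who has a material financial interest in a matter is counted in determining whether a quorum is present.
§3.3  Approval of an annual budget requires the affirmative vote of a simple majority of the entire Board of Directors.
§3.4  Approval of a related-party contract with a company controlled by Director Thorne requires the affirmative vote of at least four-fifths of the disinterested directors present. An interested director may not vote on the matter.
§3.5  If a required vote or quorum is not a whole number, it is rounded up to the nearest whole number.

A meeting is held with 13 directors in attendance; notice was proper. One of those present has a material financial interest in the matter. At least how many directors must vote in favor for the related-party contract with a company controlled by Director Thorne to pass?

The related-party contract with a company controlled by Director Thorne requires four-fifths of the disinterested directors present (13 − 1 = 12).
4/5 of 12 = 9.60, rounded up to 10.

10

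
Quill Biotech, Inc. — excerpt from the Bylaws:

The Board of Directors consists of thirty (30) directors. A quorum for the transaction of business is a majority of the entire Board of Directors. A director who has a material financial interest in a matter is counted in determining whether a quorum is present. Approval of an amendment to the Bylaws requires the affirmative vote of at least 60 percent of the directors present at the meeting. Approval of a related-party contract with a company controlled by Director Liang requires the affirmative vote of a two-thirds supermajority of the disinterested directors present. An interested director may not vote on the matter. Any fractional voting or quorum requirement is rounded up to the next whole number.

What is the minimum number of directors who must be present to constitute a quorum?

A majority of 30 is 16.

16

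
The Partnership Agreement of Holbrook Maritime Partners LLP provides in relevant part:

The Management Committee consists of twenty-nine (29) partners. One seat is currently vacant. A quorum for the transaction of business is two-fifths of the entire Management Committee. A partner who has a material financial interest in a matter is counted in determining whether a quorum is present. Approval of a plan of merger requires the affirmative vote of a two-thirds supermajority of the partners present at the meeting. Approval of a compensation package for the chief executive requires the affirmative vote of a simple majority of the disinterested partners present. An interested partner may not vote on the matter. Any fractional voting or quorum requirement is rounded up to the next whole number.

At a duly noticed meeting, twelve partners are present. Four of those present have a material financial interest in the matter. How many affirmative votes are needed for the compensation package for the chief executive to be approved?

5

The compensation package for the chief executive requires a majority of the disinterested partners present (12 − 4 = 8).
A majority of 8 is 5.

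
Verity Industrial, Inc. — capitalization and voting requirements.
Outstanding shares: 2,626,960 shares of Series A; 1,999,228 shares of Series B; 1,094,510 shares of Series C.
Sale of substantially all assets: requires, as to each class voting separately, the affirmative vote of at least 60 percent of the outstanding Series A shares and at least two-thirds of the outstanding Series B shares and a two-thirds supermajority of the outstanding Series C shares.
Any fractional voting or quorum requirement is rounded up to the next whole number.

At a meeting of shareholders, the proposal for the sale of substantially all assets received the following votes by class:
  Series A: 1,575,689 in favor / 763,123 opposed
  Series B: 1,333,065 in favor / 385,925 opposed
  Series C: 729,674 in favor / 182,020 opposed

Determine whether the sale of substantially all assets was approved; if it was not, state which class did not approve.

Not approved — the Series A shares did not give the required vote.

Series A: 3/5 of 2626960 = 1576176; 1,576,176 required, 1,575,689 in favor — not approved.
Series B: 2/3 of 1999228 = 1332818.67, rounded up to 1332819; 1,332,819 required, 1,333,065 in favor — approved.
Series C: 2/3 of 1094510 = 729673.33, rounded up to 729674; 729,674 required, 729,674 in favor — approved.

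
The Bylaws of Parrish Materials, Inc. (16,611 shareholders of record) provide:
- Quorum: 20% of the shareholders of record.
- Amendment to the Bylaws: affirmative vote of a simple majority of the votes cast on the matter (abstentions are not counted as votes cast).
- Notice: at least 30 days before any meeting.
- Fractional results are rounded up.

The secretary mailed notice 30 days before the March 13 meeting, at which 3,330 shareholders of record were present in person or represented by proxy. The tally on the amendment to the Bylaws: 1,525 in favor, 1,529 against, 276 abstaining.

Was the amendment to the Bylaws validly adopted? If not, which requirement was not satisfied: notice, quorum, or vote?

Invalid — vote requirement not satisfied.

Notice: 30 days given; 30 required. Satisfied.
Quorum: 20% of 16,611 = 3,322.20, rounded up to 3,323; 3,330 present. Satisfied.
Vote: requires a majority of the votes cast (3,330 − 276 abstaining = 3,054); a majority of 3054 is 1528, so 1,528 needed; 1,525 in favor. Not satisfied.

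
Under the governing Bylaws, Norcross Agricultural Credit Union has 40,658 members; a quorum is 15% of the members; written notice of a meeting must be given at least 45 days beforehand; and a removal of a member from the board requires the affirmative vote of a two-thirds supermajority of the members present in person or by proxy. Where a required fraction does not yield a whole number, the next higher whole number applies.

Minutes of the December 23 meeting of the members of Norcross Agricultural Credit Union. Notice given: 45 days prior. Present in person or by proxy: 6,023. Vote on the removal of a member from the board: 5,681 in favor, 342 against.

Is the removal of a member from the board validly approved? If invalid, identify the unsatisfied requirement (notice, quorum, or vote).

Notice: 45 days given; 45 required. Satisfied.
Quorum: 15% of 40,658 = 6,098.70, rounded up to 6,099; 6,023 present. Not satisfied.
Vote: requires two-thirds of those present (6,023); 2/3 of 6023 = 4015.33, rounded up to 4016, so 4,016 needed; 5,681 in favor. Satisfied.

Invalid — quorum requirement not satisfied.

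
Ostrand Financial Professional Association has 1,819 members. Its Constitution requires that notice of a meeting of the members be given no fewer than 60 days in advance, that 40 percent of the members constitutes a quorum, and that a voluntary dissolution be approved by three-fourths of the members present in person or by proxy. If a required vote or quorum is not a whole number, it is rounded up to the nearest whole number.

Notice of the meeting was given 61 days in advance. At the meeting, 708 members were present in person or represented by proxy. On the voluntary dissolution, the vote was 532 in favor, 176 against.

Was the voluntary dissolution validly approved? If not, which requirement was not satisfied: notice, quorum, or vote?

Notice: 61 days given; 60 required. Satisfied.
Quorum: 40% of 1,819 = 727.60, rounded up to 728; 708 present. Not satisfied.
Vote: requires three-fourths of those present (708); 3/4 of 708 = 531, so 531 needed; 532 in favor. Satisfied.

Invalid — quorum requirement not satisfied.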